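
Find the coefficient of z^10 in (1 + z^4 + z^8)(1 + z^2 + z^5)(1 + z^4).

(1 + z^4 + z^8) has coefficients 1,0,0,0,1,0,0,0,1 for degrees 0…8.
(1 + z^2 + z^5) has coefficients 1,0,1,0,0,1,0,0,0,0,0 for degrees 0…10.
Finally multiplying by (1 + z^4), the product of all factors after the first has coefficients 1,0,1,0,1,1,1,0,0,1,0 for degrees 0…10.
[z^10] = 1·0 + 1·1 + 1·1 = 2.

2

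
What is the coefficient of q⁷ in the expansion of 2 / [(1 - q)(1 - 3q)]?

Partial fractions give a closed form: a_n = (-1)·1^n + (3)·3^n.
At n = 7: a_7 = 6560.

6560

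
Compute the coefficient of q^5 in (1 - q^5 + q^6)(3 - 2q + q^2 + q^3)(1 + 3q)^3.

(1 - q^5 + q^6) has coefficients 1,0,0,0,0,-1 for degrees 0…5.
(3 - 2q + q^2 + q^3) has coefficients 3,-2,1,1,0,0 for degrees 0…5.
Finally multiplying by (1 + 3q)^3, the product of all factors after the first has coefficients 3,25,64,37,-18,54 for degrees 0…5.
[q^5] = 1·54 − 1·3 = 51.

51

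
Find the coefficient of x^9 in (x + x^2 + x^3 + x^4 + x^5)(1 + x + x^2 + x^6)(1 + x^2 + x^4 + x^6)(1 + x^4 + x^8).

(x + x^2 + x^3 + x^4 + x^5) has coefficients 0,1,1,1,1,1 for degrees 0…5.
(1 + x + x^2 + x^6) has coefficients 1,1,1,0,0,0,1,0,0,0 for degrees 0…9.
Multiplying by (1 + x^2 + x^4 + x^6) gives running coefficients 1,1,2,1,2,1,3,1,2,0 for degrees 0…9.
Finally multiplying by (1 + x^4 + x^8), the product of all factors after the first has coefficients 1,1,2,1,3,2,5,2,5,2 for degrees 0…9.
[x^9] = 1·5 + 1·2 + 1·5 + 1·2 + 1·3 = 17.

17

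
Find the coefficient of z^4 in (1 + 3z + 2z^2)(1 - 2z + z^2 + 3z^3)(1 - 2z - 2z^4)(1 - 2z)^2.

(1 + 3z + 2z^2) has coefficients 1,3,2 for degrees 0…2.
(1 - 2z + z^2 + 3z^3) has coefficients 1,-2,1,3,0 for degrees 0…4.
Multiplying by (1 - 2z - 2z^4) gives running coefficients 1,-4,5,1,-8 for degrees 0…4.
Finally multiplying by (1 - 2z)^2, the product of all factors after the first has coefficients 1,-8,25,-35,8 for degrees 0…4.
[z^4] = 1·8 + 3·(-35) + 2·25 = -47.

-47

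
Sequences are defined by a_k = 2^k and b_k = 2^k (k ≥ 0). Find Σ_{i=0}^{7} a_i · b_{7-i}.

Write out a_i and b_{7-i} for i = 0,…,7 and sum the products.
Σ = 1·128 + 2·64 + 4·32 + 8·16 + 16·8 + 32·4 + 64·2 + 128·1 = 1024.

1024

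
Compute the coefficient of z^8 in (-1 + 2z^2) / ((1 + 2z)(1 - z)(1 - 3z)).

Partial fractions give a closed form: a_n = (-2/15)·(-2)^n + (-1/6)·1^n + (-7/10)·3^n.
At n = 8: a_8 = -4627.

-4627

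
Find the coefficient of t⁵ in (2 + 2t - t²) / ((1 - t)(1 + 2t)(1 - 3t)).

552

The denominator gives the recurrence a_n = 2a_(n−1) + 5a_(n−2) − 6a_(n−3) for n ≥ 3; the numerator fixes a_0 = 2, a_1 = 6, a_2 = 21.
Iterating: 2, 6, 21, 60, 189, 552, so a_5 = 552.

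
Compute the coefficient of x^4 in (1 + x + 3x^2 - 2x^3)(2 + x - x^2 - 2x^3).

-7

(1 + x + 3x^2 - 2x^3) has coefficients 1,1,3,-2 for degrees 0…3.
(2 + x - x^2 - 2x^3) has coefficients 2,1,-1,-2,0 for degrees 0…4.
[x^4] = 1·0 + 1·(-2) + 3·(-1) − 2·1 = -7.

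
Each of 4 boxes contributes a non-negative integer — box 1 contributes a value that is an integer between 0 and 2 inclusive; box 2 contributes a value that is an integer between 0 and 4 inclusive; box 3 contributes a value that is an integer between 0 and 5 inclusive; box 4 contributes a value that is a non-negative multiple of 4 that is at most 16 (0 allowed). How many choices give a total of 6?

The generating function for the choices is (1 + q + q²)·(1 + q + q² + q³ + q⁴)·(1 + q + q² + q³ + q⁴ + q⁵)·(1 + q⁴ + q⁸ + q¹² + q¹⁶); the count is [q⁶].
(1 + q + q²) has coefficients 1,1,1 for degrees 0…2.
(1 + q + q² + q³ + q⁴) has coefficients 1,1,1,1,1,0,0 for degrees 0…6.
Multiplying by (1 + q + q² + q³ + q⁴ + q⁵) gives running coefficients 1,2,3,4,5,5,4 for degrees 0…6.
Finally multiplying by (1 + q⁴ + q⁸ + q¹² + q¹⁶), the product of all factors after the first has coefficients 1,2,3,4,6,7,7 for degrees 0…6.
[q⁶] = 1·7 + 1·7 + 1·6 = 20.

20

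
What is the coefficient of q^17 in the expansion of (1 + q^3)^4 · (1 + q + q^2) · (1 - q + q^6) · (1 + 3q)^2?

(1 + q^3)^4 has coefficients 1,0,0,4,0,0,6,0,0,4,0,0,1 for degrees 0…12.
(1 + q + q^2) has coefficients 1,1,1,0,0,0,0,0,0,0,0,0,0,0,0,0,0,0 for degrees 0…17.
Multiplying by (1 - q + q^6) gives running coefficients 1,0,0,-1,0,0,1,1,1,0,0,0,0,0,0,0,0,0 for degrees 0…17.
Finally multiplying by (1 + 3q)^2, the product of all factors after the first has coefficients 1,6,9,-1,-6,-9,1,7,16,15,9,0,0,0,0,0,0,0 for degrees 0…17.
[q^17] = 1·0 + 4·0 + 6·0 + 4·16 + 1·(-9) = 55.

55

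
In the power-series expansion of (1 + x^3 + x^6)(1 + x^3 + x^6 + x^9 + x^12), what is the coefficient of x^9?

3

(1 + x^3 + x^6) has coefficients 1,0,0,1,0,0,1 for degrees 0…6.
(1 + x^3 + x^6 + x^9 + x^12) has coefficients 1,0,0,1,0,0,1,0,0,1 for degrees 0…9.
[x^9] = 1·1 + 1·1 + 1·1 = 3.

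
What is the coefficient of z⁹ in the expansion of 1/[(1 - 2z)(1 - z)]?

1023

The denominator gives the recurrence a_n = 3a_(n−1) − 2a_(n−2) for n ≥ 2; the numerator fixes a_0 = 1, a_1 = 3.
Iterating: 1, 3, 7, 15, 31, 63, 127, 255, 511, 1023, so a_9 = 1023.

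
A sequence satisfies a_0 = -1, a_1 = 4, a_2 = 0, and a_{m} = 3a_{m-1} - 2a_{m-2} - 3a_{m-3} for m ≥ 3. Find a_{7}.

The ordinary generating function has denominator 1 - 3t + 2t^2 + 3t^3.
Iterating the recurrence: a_0,…,a_{7} = -1, 4, 0, -5, -27, -71, -144, -209.

-209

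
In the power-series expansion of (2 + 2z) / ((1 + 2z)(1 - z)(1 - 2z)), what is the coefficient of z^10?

The denominator gives the recurrence a_n = a_(n−1) + 4a_(n−2) − 4a_(n−3) for n ≥ 3; the numerator fixes a_0 = 2, a_1 = 4, a_2 = 12.
Iterating: 2, 4, 12, 20, 52, 84, 212, 340, 852, 1364, 3412, so a_10 = 3412.

3412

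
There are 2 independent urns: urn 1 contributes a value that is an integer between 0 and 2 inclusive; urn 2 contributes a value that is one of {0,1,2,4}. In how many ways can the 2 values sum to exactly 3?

The generating function for the choices is (1 + x + x²)·(1 + x + x² + x⁴); the count is [x³].
(1 + x + x²) has coefficients 1,1,1 for degrees 0…2.
(1 + x + x² + x⁴) has coefficients 1,1,1,0 for degrees 0…3.
[x³] = 1·0 + 1·1 + 1·1 = 2.

2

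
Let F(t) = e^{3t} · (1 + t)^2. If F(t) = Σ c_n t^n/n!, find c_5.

The EGF product rule gives c_5 = Σ_{k_1+k_2=5} C(5; k_1,k_2) · ∏ g_i(k_i), where e^{3t} gives (3)^k; (1+t)^2 gives the falling factorial (2)_k.
g_1(k) for k = 0…5: 1, 3, 9, 27, 81, 243.
g_2(k) for k = 0…5: 1, 2, 2, 0, 0, 0.
c_5 = Σ_k C(5,k)·g_1(k)·g_2(5−k) = 10·27·2 + 5·81·2 + 1·243·1 = 540 + 810 + 243 = 1593.

1593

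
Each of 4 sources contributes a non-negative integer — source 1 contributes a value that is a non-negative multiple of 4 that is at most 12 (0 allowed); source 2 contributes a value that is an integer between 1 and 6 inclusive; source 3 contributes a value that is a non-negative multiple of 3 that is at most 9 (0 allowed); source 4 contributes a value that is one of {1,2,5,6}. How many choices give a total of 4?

2

The generating function for the choices is (1 + z⁴ + z⁸ + z¹²)·(z + z² + z³ + z⁴ + z⁵ + z⁶)·(1 + z³ + z⁶ + z⁹)·(z + z² + z⁵ + z⁶); the count is [z⁴].
(1 + z⁴ + z⁸ + z¹²) has coefficients 1,0,0,0,1 for degrees 0…4.
(z + z² + z³ + z⁴ + z⁵ + z⁶) has coefficients 0,1,1,1,1 for degrees 0…4.
Multiplying by (1 + z³ + z⁶ + z⁹) gives running coefficients 0,1,1,1,2 for degrees 0…4.
Finally multiplying by (z + z² + z⁵ + z⁶), the product of all factors after the first has coefficients 0,0,1,2,2 for degrees 0…4.
[z⁴] = 1·2 + 1·0 = 2.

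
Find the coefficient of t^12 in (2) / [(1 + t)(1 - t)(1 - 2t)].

The denominator gives the recurrence a_n = 2a_(n−1) + a_(n−2) − 2a_(n−3) for n ≥ 3; the numerator fixes a_0 = 2, a_1 = 4, a_2 = 10.
Iterating: 2, 4, 10, 20, 42, 84, 170, 340, 682, 1364, 2730, 5460, 10922, so a_12 = 10922.

10922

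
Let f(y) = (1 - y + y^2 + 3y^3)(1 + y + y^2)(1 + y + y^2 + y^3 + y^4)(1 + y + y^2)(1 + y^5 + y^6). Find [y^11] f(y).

(1 - y + y^2 + 3y^3) has coefficients 1,-1,1,3 for degrees 0…3.
(1 + y + y^2) has coefficients 1,1,1,0,0,0,0,0,0,0,0,0 for degrees 0…11.
Multiplying by (1 + y + y^2 + y^3 + y^4) gives running coefficients 1,2,3,3,3,2,1,0,0,0,0,0 for degrees 0…11.
Multiplying by (1 + y + y^2) gives running coefficients 1,3,6,8,9,8,6,3,1,0,0,0 for degrees 0…11.
Finally multiplying by (1 + y^5 + y^6), the product of all factors after the first has coefficients 1,3,6,8,9,9,10,12,15,17,17,14 for degrees 0…11.
[y^11] = 1·14 − 1·17 + 1·17 + 3·15 = 59.

59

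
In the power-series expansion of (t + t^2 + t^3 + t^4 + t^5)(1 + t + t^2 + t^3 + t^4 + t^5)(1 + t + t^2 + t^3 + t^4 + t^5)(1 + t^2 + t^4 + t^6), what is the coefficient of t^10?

(t + t^2 + t^3 + t^4 + t^5) has coefficients 0,1,1,1,1,1 for degrees 0…5.
(1 + t + t^2 + t^3 + t^4 + t^5) has coefficients 1,1,1,1,1,1,0,0,0,0,0 for degrees 0…10.
Multiplying by (1 + t + t^2 + t^3 + t^4 + t^5) gives running coefficients 1,2,3,4,5,6,5,4,3,2,1 for degrees 0…10.
Finally multiplying by (1 + t^2 + t^4 + t^6), the product of all factors after the first has coefficients 1,2,4,6,9,12,14,16,16,16,14 for degrees 0…10.
[t^10] = 1·16 + 1·16 + 1·16 + 1·14 + 1·12 = 74.

74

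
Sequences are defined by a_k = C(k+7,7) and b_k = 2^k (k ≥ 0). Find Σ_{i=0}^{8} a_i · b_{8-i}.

The convolution is the t^8 coefficient of A(t)B(t).
Σ = 1·256 + 8·128 + 36·64 + 120·32 + 330·16 + 792·8 + 1716·4 + 3432·2 + 6435·1 = 39203.

39203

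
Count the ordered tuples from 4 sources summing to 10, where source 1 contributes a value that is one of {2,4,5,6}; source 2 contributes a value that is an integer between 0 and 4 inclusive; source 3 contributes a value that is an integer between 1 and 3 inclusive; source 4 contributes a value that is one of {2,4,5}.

20

The generating function for the choices is (q^2 + q^4 + q^5 + q^6)·(1 + q + q^2 + q^3 + q^4)·(q + q^2 + q^3)·(q^2 + q^4 + q^5); the count is [q^10].
(q^2 + q^4 + q^5 + q^6) has coefficients 0,0,1,0,1,1,1 for degrees 0…6.
(1 + q + q^2 + q^3 + q^4) has coefficients 1,1,1,1,1,0,0,0,0,0,0 for degrees 0…10.
Multiplying by (q + q^2 + q^3) gives running coefficients 0,1,2,3,3,3,2,1,0,0,0 for degrees 0…10.
Finally multiplying by (q^2 + q^4 + q^5), the product of all factors after the first has coefficients 0,0,0,1,2,4,6,8,8,7,5 for degrees 0…10.
[q^10] = 1·8 + 1·6 + 1·4 + 1·2 = 20.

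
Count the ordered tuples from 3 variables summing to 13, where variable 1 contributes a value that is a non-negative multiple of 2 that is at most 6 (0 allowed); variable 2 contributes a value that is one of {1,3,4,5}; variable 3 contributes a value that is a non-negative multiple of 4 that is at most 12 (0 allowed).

6

The generating function for the choices is (1 + y^2 + y^4 + y^6)·(y + y^3 + y^4 + y^5)·(1 + y^4 + y^8 + y^12); the count is [y^13].
(1 + y^2 + y^4 + y^6) has coefficients 1,0,1,0,1,0,1 for degrees 0…6.
(y + y^3 + y^4 + y^5) has coefficients 0,1,0,1,1,1,0,0,0,0,0,0,0,0 for degrees 0…13.
Finally multiplying by (1 + y^4 + y^8 + y^12), the product of all factors after the first has coefficients 0,1,0,1,1,2,0,1,1,2,0,1,1,2 for degrees 0…13.
[y^13] = 1·2 + 1·1 + 1·2 + 1·1 = 6.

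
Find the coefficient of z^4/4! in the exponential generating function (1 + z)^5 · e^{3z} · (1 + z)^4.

14013

The EGF product rule gives c_4 = Σ_{k_1+k_2+k_3=4} C(4; k_1,k_2,k_3) · ∏ g_i(k_i), where (1+z)^5 gives the falling factorial (5)_k; e^{3z} gives (3)^k; (1+z)^4 gives the falling factorial (4)_k.
g_1(k) for k = 0…4: 1, 5, 20, 60, 120.
g_2(k) for k = 0…4: 1, 3, 9, 27, 81.
g_3(k) for k = 0…4: 1, 4, 12, 24, 24.
First combine the last two factors: h(k) = Σ_j C(k,j)·g_2(j)·g_3(k−j) for k = 0…4: 1, 7, 45, 267, 1473.
c_4 = Σ_k C(4,k)·g_1(k)·h(4−k) = 1·1·1473 + 4·5·267 + 6·20·45 + 4·60·7 + 1·120·1 = 1473 + 5340 + 5400 + 1680 + 120 = 14013.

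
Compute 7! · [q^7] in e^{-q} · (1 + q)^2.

-29

The EGF product rule gives c_7 = Σ_{k_1+k_2=7} C(7; k_1,k_2) · ∏ g_i(k_i), where e^{-q} gives (-1)^k; (1+q)^2 gives the falling factorial (2)_k.
g_1(k) for k = 0…7: 1, -1, 1, -1, 1, -1, 1, -1.
g_2(k) for k = 0…7: 1, 2, 2, 0, 0, 0, 0, 0.
c_7 = Σ_k C(7,k)·g_1(k)·g_2(7−k) = 21·(-1)·2 + 7·1·2 + 1·(-1)·1 = −42 + 14 − 1 = -29.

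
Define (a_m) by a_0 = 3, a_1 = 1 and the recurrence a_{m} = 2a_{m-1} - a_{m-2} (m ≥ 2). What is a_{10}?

The ordinary generating function has denominator 1 - 2z + z^2.
Iterating the recurrence: a_0,…,a_{10} = 3, 1, -1, -3, -5, -7, -9, -11, -13, -15, -17.

-17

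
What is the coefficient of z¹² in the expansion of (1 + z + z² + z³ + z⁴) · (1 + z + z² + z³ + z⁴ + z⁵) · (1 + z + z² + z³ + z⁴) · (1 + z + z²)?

(1 + z + z² + z³ + z⁴) has coefficients 1,1,1,1,1 for degrees 0…4.
(1 + z + z² + z³ + z⁴ + z⁵) has coefficients 1,1,1,1,1,1,0,0,0,0,0,0,0 for degrees 0…12.
Multiplying by (1 + z + z² + z³ + z⁴) gives running coefficients 1,2,3,4,5,5,4,3,2,1,0,0,0 for degrees 0…12.
Finally multiplying by (1 + z + z²), the product of all factors after the first has coefficients 1,3,6,9,12,14,14,12,9,6,3,1,0 for degrees 0…12.
[z¹²] = 1·0 + 1·1 + 1·3 + 1·6 + 1·9 = 19.

19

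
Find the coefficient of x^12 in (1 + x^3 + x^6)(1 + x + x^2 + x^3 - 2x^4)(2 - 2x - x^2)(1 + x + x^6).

(1 + x^3 + x^6) has coefficients 1,0,0,1,0,0,1 for degrees 0…6.
(1 + x + x^2 + x^3 - 2x^4) has coefficients 1,1,1,1,-2,0,0,0,0,0,0,0,0 for degrees 0…12.
Multiplying by (2 - 2x - x^2) gives running coefficients 2,0,-1,-1,-7,3,2,0,0,0,0,0,0 for degrees 0…12.
Finally multiplying by (1 + x + x^6), the product of all factors after the first has coefficients 2,2,-1,-2,-8,-4,7,2,-1,-1,-7,3,2 for degrees 0…12.
[x^12] = 1·2 + 1·(-1) + 1·7 = 8.

8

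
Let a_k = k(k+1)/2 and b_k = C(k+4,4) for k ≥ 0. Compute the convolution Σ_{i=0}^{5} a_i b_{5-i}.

Write out a_i and b_{5-i} for i = 0,…,5 and sum the products.
Σ = 0·126 + 1·70 + 3·35 + 6·15 + 10·5 + 15·1 = 330.

330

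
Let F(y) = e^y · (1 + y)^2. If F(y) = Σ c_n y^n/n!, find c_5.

The EGF product rule gives c_5 = Σ_{k_1+k_2=5} C(5; k_1,k_2) · ∏ g_i(k_i), where e^y gives (1)^k; (1+y)^2 gives the falling factorial (2)_k.
g_1(k) for k = 0…5: 1, 1, 1, 1, 1, 1.
g_2(k) for k = 0…5: 1, 2, 2, 0, 0, 0.
c_5 = Σ_k C(5,k)·g_1(k)·g_2(5−k) = 10·1·2 + 5·1·2 + 1·1·1 = 20 + 10 + 1 = 31.

31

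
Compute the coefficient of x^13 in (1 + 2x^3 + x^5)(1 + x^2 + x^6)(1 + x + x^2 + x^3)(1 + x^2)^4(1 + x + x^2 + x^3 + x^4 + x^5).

418

(1 + 2x^3 + x^5) has coefficients 1,0,0,2,0,1 for degrees 0…5.
(1 + x^2 + x^6) has coefficients 1,0,1,0,0,0,1,0,0,0,0,0,0,0 for degrees 0…13.
Multiplying by (1 + x + x^2 + x^3) gives running coefficients 1,1,2,2,1,1,1,1,1,1,0,0,0,0 for degrees 0…13.
Multiplying by (1 + x^2)^4 gives running coefficients 1,1,6,6,15,15,21,21,20,20,16,16,11,11 for degrees 0…13.
Finally multiplying by (1 + x + x^2 + x^3 + x^4 + x^5), the product of all factors after the first has coefficients 1,2,8,14,29,44,64,84,98,112,113,114,104,94 for degrees 0…13.
[x^13] = 1·94 + 2·113 + 1·98 = 418.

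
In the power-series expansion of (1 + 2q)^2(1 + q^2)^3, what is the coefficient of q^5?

12

(1 + 2q)^2 has coefficients 1,4,4 for degrees 0…2.
(1 + q^2)^3 has coefficients 1,0,3,0,3,0 for degrees 0…5.
[q^5] = 1·0 + 4·3 + 4·0 = 12.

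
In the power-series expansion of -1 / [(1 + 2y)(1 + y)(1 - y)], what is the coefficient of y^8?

Partial fractions give a closed form: a_n = (-4/3)·(-2)^n + (1/2)·(-1)^n + (-1/6)·1^n.
At n = 8: a_8 = -341.

-341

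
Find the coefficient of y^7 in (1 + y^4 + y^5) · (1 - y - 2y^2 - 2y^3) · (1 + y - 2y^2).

-7

(1 + y^4 + y^5) has coefficients 1,0,0,0,1,1 for degrees 0…5.
(1 - y - 2y^2 - 2y^3) has coefficients 1,-1,-2,-2,0,0,0,0 for degrees 0…7.
Finally multiplying by (1 + y - 2y^2), the product of all factors after the first has coefficients 1,0,-5,-2,2,4,0,0 for degrees 0…7.
[y^7] = 1·0 + 1·(-2) + 1·(-5) = -7.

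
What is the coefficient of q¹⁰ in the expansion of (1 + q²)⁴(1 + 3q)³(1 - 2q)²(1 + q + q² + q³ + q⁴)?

605

(1 + q²)⁴ has coefficients 1,0,4,0,6,0,4,0,1 for degrees 0…8.
(1 + 3q)³ has coefficients 1,9,27,27,0,0,0,0,0,0,0 for degrees 0…10.
Multiplying by (1 - 2q)² gives running coefficients 1,5,-5,-45,0,108,0,0,0,0,0 for degrees 0…10.
Finally multiplying by (1 + q + q² + q³ + q⁴), the product of all factors after the first has coefficients 1,6,1,-44,-44,63,58,63,108,108,0 for degrees 0…10.
[q¹⁰] = 1·0 + 4·108 + 6·58 + 4·(-44) + 1·1 = 605.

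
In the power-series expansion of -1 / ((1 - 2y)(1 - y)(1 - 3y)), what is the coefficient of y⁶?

Partial fractions give a closed form: a_n = (4)·2^n + (-1/2)·1^n + (-9/2)·3^n.
At n = 6: a_6 = -3025.

-3025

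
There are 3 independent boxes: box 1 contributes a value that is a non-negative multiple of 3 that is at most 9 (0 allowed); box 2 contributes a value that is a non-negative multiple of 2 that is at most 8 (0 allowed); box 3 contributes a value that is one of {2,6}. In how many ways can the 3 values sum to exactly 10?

The generating function for the choices is (1 + z³ + z⁶ + z⁹)·(1 + z² + z⁴ + z⁶ + z⁸)·(z² + z⁶); the count is [z¹⁰].
(1 + z³ + z⁶ + z⁹) has coefficients 1,0,0,1,0,0,1,0,0,1 for degrees 0…9.
(1 + z² + z⁴ + z⁶ + z⁸) has coefficients 1,0,1,0,1,0,1,0,1,0,0 for degrees 0…10.
Finally multiplying by (z² + z⁶), the product of all factors after the first has coefficients 0,0,1,0,1,0,2,0,2,0,2 for degrees 0…10.
[z¹⁰] = 1·2 + 1·0 + 1·1 + 1·0 = 3.

3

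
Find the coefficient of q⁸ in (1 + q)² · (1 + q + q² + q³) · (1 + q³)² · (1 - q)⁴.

(1 + q)² has coefficients 1,2,1 for degrees 0…2.
(1 + q + q² + q³) has coefficients 1,1,1,1,0,0,0,0,0 for degrees 0…8.
Multiplying by (1 + q³)² gives running coefficients 1,1,1,3,2,2,3,1,1 for degrees 0…8.
Finally multiplying by (1 - q)⁴, the product of all factors after the first has coefficients 1,-3,3,1,-7,9,-4,-4,9 for degrees 0…8.
[q⁸] = 1·9 + 2·(-4) + 1·(-4) = -3.

-3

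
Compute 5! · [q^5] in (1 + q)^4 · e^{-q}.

19

The EGF product rule gives c_5 = Σ_{k_1+k_2=5} C(5; k_1,k_2) · ∏ g_i(k_i), where (1+q)^4 gives the falling factorial (4)_k; e^{-q} gives (-1)^k.
g_1(k) for k = 0…5: 1, 4, 12, 24, 24, 0.
g_2(k) for k = 0…5: 1, -1, 1, -1, 1, -1.
c_5 = Σ_k C(5,k)·g_1(k)·g_2(5−k) = 1·1·(-1) + 5·4·1 + 10·12·(-1) + 10·24·1 + 5·24·(-1) = −1 + 20 − 120 + 240 − 120 = 19.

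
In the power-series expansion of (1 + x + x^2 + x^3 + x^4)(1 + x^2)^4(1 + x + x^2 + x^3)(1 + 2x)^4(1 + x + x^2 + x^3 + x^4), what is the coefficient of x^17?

(1 + x + x^2 + x^3 + x^4) has coefficients 1,1,1,1,1 for degrees 0…4.
(1 + x^2)^4 has coefficients 1,0,4,0,6,0,4,0,1,0,0,0,0,0,0,0,0,0 for degrees 0…17.
Multiplying by (1 + x + x^2 + x^3) gives running coefficients 1,1,5,5,10,10,10,10,5,5,1,1,0,0,0,0,0,0 for degrees 0…17.
Multiplying by (1 + 2x)^4 gives running coefficients 1,9,37,101,218,386,570,730,805,765,641,449,272,136,48,16,0,0 for degrees 0…17.
Finally multiplying by (1 + x + x^2 + x^3 + x^4), the product of all factors after the first has coefficients 1,10,47,148,366,751,1312,2005,2709,3256,3511,3390,2932,2263,1546,921,472,200 for degrees 0…17.
[x^17] = 1·200 + 1·472 + 1·921 + 1·1546 + 1·2263 = 5402.

5402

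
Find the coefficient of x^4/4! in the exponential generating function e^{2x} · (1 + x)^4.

648

The EGF product rule gives c_4 = Σ_{k_1+k_2=4} C(4; k_1,k_2) · ∏ g_i(k_i), where e^{2x} gives (2)^k; (1+x)^4 gives the falling factorial (4)_k.
g_1(k) for k = 0…4: 1, 2, 4, 8, 16.
g_2(k) for k = 0…4: 1, 4, 12, 24, 24.
c_4 = Σ_k C(4,k)·g_1(k)·g_2(4−k) = 1·1·24 + 4·2·24 + 6·4·12 + 4·8·4 + 1·16·1 = 24 + 192 + 288 + 128 + 16 = 648.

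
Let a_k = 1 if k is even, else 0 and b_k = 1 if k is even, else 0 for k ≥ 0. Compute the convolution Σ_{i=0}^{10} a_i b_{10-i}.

6

Write out a_i and b_{10-i} for i = 0,…,10 and sum the products.
Σ = 1·1 + 0·0 + 1·1 + 0·0 + 1·1 + 0·0 + 1·1 + 0·0 + 1·1 + 0·0 + 1·1 = 6.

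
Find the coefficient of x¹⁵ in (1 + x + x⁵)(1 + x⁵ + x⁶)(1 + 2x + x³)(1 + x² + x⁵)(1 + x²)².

(1 + x + x⁵) has coefficients 1,1,0,0,0,1 for degrees 0…5.
(1 + x⁵ + x⁶) has coefficients 1,0,0,0,0,1,1,0,0,0,0,0,0,0,0,0 for degrees 0…15.
Multiplying by (1 + 2x + x³) gives running coefficients 1,2,0,1,0,1,3,2,1,1,0,0,0,0,0,0 for degrees 0…15.
Multiplying by (1 + x² + x⁵) gives running coefficients 1,2,1,3,0,3,5,3,5,3,2,4,2,1,1,0 for degrees 0…15.
Finally multiplying by (1 + x²)², the product of all factors after the first has coefficients 1,2,3,7,3,11,6,12,15,12,17,13,11,12,7,6 for degrees 0…15.
[x¹⁵] = 1·6 + 1·7 + 1·17 = 30.

30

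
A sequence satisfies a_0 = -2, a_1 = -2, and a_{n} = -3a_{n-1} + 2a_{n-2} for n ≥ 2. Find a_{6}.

434

The ordinary generating function has denominator 1 + 3q - 2q^2.
Iterating the recurrence: a_0,…,a_{6} = -2, -2, 2, -10, 34, -122, 434.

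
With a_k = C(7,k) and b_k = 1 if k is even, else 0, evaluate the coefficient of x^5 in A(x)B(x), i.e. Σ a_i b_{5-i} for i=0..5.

The convolution is the x^5 coefficient of A(x)B(x).
Σ = 1·0 + 7·1 + 21·0 + 35·1 + 35·0 + 21·1 = 63.

63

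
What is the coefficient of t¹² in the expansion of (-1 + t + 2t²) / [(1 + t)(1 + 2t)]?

The denominator gives the recurrence a_n = −3a_(n−1) − 2a_(n−2) for n ≥ 3; the numerator fixes a_0 = -1, a_1 = 4, a_2 = -8.
Iterating: -1, 4, -8, 16, -32, 64, -128, 256, -512, 1024, -2048, 4096, -8192, so a_12 = -8192.

-8192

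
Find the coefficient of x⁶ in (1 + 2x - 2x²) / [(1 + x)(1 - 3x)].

789

The denominator gives the recurrence a_n = 2a_(n−1) + 3a_(n−2) for n ≥ 3; the numerator fixes a_0 = 1, a_1 = 4, a_2 = 9.
Iterating: 1, 4, 9, 30, 87, 264, 789, so a_6 = 789.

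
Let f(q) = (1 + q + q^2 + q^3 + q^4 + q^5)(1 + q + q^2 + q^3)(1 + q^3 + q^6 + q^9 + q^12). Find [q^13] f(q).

8

(1 + q + q^2 + q^3 + q^4 + q^5) has coefficients 1,1,1,1,1,1 for degrees 0…5.
(1 + q + q^2 + q^3) has coefficients 1,1,1,1,0,0,0,0,0,0,0,0,0,0 for degrees 0…13.
Finally multiplying by (1 + q^3 + q^6 + q^9 + q^12), the product of all factors after the first has coefficients 1,1,1,2,1,1,2,1,1,2,1,1,2,1 for degrees 0…13.
[q^13] = 1·1 + 1·2 + 1·1 + 1·1 + 1·2 + 1·1 = 8.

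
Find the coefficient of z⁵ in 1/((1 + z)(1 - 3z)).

Partial fractions give a closed form: a_n = (1/4)·(-1)^n + (3/4)·3^n.
At n = 5: a_5 = 182.

182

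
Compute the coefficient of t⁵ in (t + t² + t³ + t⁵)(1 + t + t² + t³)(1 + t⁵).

(t + t² + t³ + t⁵) has coefficients 0,1,1,1,0,1 for degrees 0…5.
(1 + t + t² + t³) has coefficients 1,1,1,1,0,0 for degrees 0…5.
Finally multiplying by (1 + t⁵), the product of all factors after the first has coefficients 1,1,1,1,0,1 for degrees 0…5.
[t⁵] = 1·0 + 1·1 + 1·1 + 1·1 = 3.

3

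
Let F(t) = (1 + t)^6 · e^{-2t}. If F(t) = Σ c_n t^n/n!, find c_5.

-32

The EGF product rule gives c_5 = Σ_{k_1+k_2=5} C(5; k_1,k_2) · ∏ g_i(k_i), where (1+t)^6 gives the falling factorial (6)_k; e^{-2t} gives (-2)^k.
g_1(k) for k = 0…5: 1, 6, 30, 120, 360, 720.
g_2(k) for k = 0…5: 1, -2, 4, -8, 16, -32.
c_5 = Σ_k C(5,k)·g_1(k)·g_2(5−k) = 1·1·(-32) + 5·6·16 + 10·30·(-8) + 10·120·4 + 5·360·(-2) + 1·720·1 = −32 + 480 − 2400 + 4800 − 3600 + 720 = -32.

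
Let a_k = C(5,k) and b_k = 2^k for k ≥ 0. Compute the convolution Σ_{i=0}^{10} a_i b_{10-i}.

This is [x^10] in the product of the two ordinary generating functions.
Σ = 1·1024 + 5·512 + 10·256 + 10·128 + 5·64 + 1·32 + 0·16 + 0·8 + 0·4 + 0·2 + 0·1 = 7776.

7776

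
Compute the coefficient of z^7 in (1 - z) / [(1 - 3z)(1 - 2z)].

4246

Partial fractions give a closed form: a_n = (2)·3^n + (-1)·2^n.
At n = 7: a_7 = 4246.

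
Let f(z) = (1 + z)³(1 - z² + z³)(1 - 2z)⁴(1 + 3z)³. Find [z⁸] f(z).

(1 + z)³ has coefficients 1,3,3,1 for degrees 0…3.
(1 - z² + z³) has coefficients 1,0,-1,1,0,0,0,0,0 for degrees 0…8.
Multiplying by (1 - 2z)⁴ gives running coefficients 1,-8,23,-23,-16,56,-48,16,0 for degrees 0…8.
Finally multiplying by (1 + 3z)³, the product of all factors after the first has coefficients 1,1,-22,-5,182,-88,-597,664,360 for degrees 0…8.
[z⁸] = 1·360 + 3·664 + 3·(-597) + 1·(-88) = 473.

473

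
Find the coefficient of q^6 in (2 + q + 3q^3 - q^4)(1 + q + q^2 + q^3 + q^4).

(2 + q + 3q^3 - q^4) has coefficients 2,1,0,3,-1 for degrees 0…4.
(1 + q + q^2 + q^3 + q^4) has coefficients 1,1,1,1,1,0,0 for degrees 0…6.
[q^6] = 2·0 + 1·0 + 3·1 − 1·1 = 2.

2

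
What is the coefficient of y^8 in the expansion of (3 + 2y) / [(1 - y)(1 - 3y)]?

Partial fractions give a closed form: a_n = (-5/2)·1^n + (11/2)·3^n.
At n = 8: a_8 = 36083.

36083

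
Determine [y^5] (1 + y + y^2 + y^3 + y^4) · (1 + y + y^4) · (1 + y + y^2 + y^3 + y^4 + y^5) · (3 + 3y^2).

57

(1 + y + y^2 + y^3 + y^4) has coefficients 1,1,1,1,1 for degrees 0…4.
(1 + y + y^4) has coefficients 1,1,0,0,1,0 for degrees 0…5.
Multiplying by (1 + y + y^2 + y^3 + y^4 + y^5) gives running coefficients 1,2,2,2,3,3 for degrees 0…5.
Finally multiplying by (3 + 3y^2), the product of all factors after the first has coefficients 3,6,9,12,15,15 for degrees 0…5.
[y^5] = 1·15 + 1·15 + 1·12 + 1·9 + 1·6 = 57.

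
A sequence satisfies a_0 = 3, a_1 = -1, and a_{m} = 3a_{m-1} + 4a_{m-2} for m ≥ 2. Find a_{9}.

104855

The ordinary generating function has denominator 1 - 3t - 4t^2.
Iterating the recurrence: a_0,…,a_{9} = 3, -1, 9, 23, 105, 407, 1641, 6551, 26217, 104855.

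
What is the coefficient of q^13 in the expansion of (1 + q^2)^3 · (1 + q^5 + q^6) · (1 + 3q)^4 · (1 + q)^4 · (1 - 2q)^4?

(1 + q^2)^3 has coefficients 1,0,3,0,3,0,1 for degrees 0…6.
(1 + q^5 + q^6) has coefficients 1,0,0,0,0,1,1,0,0,0,0,0,0,0 for degrees 0…13.
Multiplying by (1 + 3q)^4 gives running coefficients 1,12,54,108,81,1,13,66,162,189,81,0,0,0 for degrees 0…13.
Multiplying by (1 + q)^4 gives running coefficients 1,16,108,400,886,1201,989,556,589,1286,2086,2172,1404,513 for degrees 0…13.
Finally multiplying by (1 - 2q)^4, the product of all factors after the first has coefficients 1,8,4,-112,-218,513,1573,-484,-4379,-2514,3966,6396,2364,-4767 for degrees 0…13.
[q^13] = 1·(-4767) + 3·6396 + 3·(-2514) + 1·(-484) = 6395.

6395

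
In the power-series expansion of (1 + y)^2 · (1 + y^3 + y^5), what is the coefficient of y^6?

2

(1 + y)^2 has coefficients 1,2,1 for degrees 0…2.
(1 + y^3 + y^5) has coefficients 1,0,0,1,0,1,0 for degrees 0…6.
[y^6] = 1·0 + 2·1 + 1·0 = 2.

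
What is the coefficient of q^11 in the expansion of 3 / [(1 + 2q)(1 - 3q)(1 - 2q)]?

The denominator gives the recurrence a_n = 3a_(n−1) + 4a_(n−2) − 12a_(n−3) for n ≥ 3; the numerator fixes a_0 = 3, a_1 = 9, a_2 = 39.
Iterating: 3, 9, 39, 117, 399, 1197, 3783, 11349, 34815, 104445, 316407, 949221, so a_11 = 949221.

949221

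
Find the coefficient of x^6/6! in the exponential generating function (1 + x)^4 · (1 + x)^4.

The EGF product rule gives c_6 = Σ_{k_1+k_2=6} C(6; k_1,k_2) · ∏ g_i(k_i), where (1+x)^4 gives the falling factorial (4)_k; (1+x)^4 gives the falling factorial (4)_k.
g_1(k) for k = 0…6: 1, 4, 12, 24, 24, 0, 0.
g_2(k) for k = 0…6: 1, 4, 12, 24, 24, 0, 0.
c_6 = Σ_k C(6,k)·g_1(k)·g_2(6−k) = 15·12·24 + 20·24·24 + 15·24·12 = 4320 + 11520 + 4320 = 20160.

20160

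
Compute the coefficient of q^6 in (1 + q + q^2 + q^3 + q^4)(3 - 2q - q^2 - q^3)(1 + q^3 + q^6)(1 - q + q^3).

(1 + q + q^2 + q^3 + q^4) has coefficients 1,1,1,1,1 for degrees 0…4.
(3 - 2q - q^2 - q^3) has coefficients 3,-2,-1,-1,0,0,0 for degrees 0…6.
Multiplying by (1 + q^3 + q^6) gives running coefficients 3,-2,-1,2,-2,-1,2 for degrees 0…6.
Finally multiplying by (1 - q + q^3), the product of all factors after the first has coefficients 3,-5,1,6,-6,0,5 for degrees 0…6.
[q^6] = 1·5 + 1·0 + 1·(-6) + 1·6 + 1·1 = 6.

6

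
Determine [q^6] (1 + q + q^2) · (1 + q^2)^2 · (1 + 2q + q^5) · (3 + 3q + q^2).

43

(1 + q + q^2) has coefficients 1,1,1 for degrees 0…2.
(1 + q^2)^2 has coefficients 1,0,2,0,1,0,0 for degrees 0…6.
Multiplying by (1 + 2q + q^5) gives running coefficients 1,2,2,4,1,3,0 for degrees 0…6.
Finally multiplying by (3 + 3q + q^2), the product of all factors after the first has coefficients 3,9,13,20,17,16,10 for degrees 0…6.
[q^6] = 1·10 + 1·16 + 1·17 = 43.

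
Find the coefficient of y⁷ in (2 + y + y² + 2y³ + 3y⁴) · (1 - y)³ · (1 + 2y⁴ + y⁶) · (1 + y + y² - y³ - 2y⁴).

-8

(2 + y + y² + 2y³ + 3y⁴) has coefficients 2,1,1,2,3 for degrees 0…4.
(1 - y)³ has coefficients 1,-3,3,-1,0,0,0,0 for degrees 0…7.
Multiplying by (1 + 2y⁴ + y⁶) gives running coefficients 1,-3,3,-1,2,-6,7,-5 for degrees 0…7.
Finally multiplying by (1 + y + y² - y³ - 2y⁴), the product of all factors after the first has coefficients 1,-2,1,-2,5,-2,-2,-4 for degrees 0…7.
[y⁷] = 2·(-4) + 1·(-2) + 1·(-2) + 2·5 + 3·(-2) = -8.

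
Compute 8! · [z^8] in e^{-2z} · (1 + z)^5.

The EGF product rule gives c_8 = Σ_{k_1+k_2=8} C(8; k_1,k_2) · ∏ g_i(k_i), where e^{-2z} gives (-2)^k; (1+z)^5 gives the falling factorial (5)_k.
g_1(k) for k = 0…8: 1, -2, 4, -8, 16, -32, 64, -128, 256.
g_2(k) for k = 0…8: 1, 5, 20, 60, 120, 120, 0, 0, 0.
c_8 = Σ_k C(8,k)·g_1(k)·g_2(8−k) = 56·(-8)·120 + 70·16·120 + 56·(-32)·60 + 28·64·20 + 8·(-128)·5 + 1·256·1 = −53760 + 134400 − 107520 + 35840 − 5120 + 256 = 4096.

4096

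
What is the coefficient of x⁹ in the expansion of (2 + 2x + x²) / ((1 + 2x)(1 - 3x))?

32549

The denominator gives the recurrence a_n = a_(n−1) + 6a_(n−2) for n ≥ 3; the numerator fixes a_0 = 2, a_1 = 4, a_2 = 17.
Iterating: 2, 4, 17, 41, 143, 389, 1247, 3581, 11063, 32549, so a_9 = 32549.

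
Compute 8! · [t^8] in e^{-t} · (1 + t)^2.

41

The EGF product rule gives c_8 = Σ_{k_1+k_2=8} C(8; k_1,k_2) · ∏ g_i(k_i), where e^{-t} gives (-1)^k; (1+t)^2 gives the falling factorial (2)_k.
g_1(k) for k = 0…8: 1, -1, 1, -1, 1, -1, 1, -1, 1.
g_2(k) for k = 0…8: 1, 2, 2, 0, 0, 0, 0, 0, 0.
c_8 = Σ_k C(8,k)·g_1(k)·g_2(8−k) = 28·1·2 + 8·(-1)·2 + 1·1·1 = 56 − 16 + 1 = 41.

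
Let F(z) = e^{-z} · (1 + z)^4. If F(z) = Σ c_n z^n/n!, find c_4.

The EGF product rule gives c_4 = Σ_{k_1+k_2=4} C(4; k_1,k_2) · ∏ g_i(k_i), where e^{-z} gives (-1)^k; (1+z)^4 gives the falling factorial (4)_k.
g_1(k) for k = 0…4: 1, -1, 1, -1, 1.
g_2(k) for k = 0…4: 1, 4, 12, 24, 24.
c_4 = Σ_k C(4,k)·g_1(k)·g_2(4−k) = 1·1·24 + 4·(-1)·24 + 6·1·12 + 4·(-1)·4 + 1·1·1 = 24 − 96 + 72 − 16 + 1 = -15.

-15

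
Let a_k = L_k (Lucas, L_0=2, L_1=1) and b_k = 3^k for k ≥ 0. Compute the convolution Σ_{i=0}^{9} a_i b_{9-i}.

58960

The convolution is the t^9 coefficient of A(t)B(t).
Σ = 2·19683 + 1·6561 + 3·2187 + 4·729 + 7·243 + 11·81 + 18·27 + 29·9 + 47·3 + 76·1 = 58960.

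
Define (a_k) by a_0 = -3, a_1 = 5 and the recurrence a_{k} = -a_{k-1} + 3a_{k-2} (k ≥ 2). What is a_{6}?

The ordinary generating function has denominator 1 + q - 3q^2.
Iterating the recurrence: a_0,…,a_{6} = -3, 5, -14, 29, -71, 158, -371.

-371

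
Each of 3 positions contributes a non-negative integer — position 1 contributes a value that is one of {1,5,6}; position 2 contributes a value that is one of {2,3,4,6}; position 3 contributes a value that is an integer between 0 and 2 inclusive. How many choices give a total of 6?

2

The generating function for the choices is (z + z^5 + z^6)·(z^2 + z^3 + z^4 + z^6)·(1 + z + z^2); the count is [z^6].
(z + z^5 + z^6) has coefficients 0,1,0,0,0,1,1 for degrees 0…6.
(z^2 + z^3 + z^4 + z^6) has coefficients 0,0,1,1,1,0,1 for degrees 0…6.
Finally multiplying by (1 + z + z^2), the product of all factors after the first has coefficients 0,0,1,2,3,2,2 for degrees 0…6.
[z^6] = 1·2 + 1·0 + 1·0 = 2.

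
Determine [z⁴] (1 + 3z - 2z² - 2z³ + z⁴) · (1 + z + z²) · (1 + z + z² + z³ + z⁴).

(1 + 3z - 2z² - 2z³ + z⁴) has coefficients 1,3,-2,-2,1 for degrees 0…4.
(1 + z + z²) has coefficients 1,1,1,0,0 for degrees 0…4.
Finally multiplying by (1 + z + z² + z³ + z⁴), the product of all factors after the first has coefficients 1,2,3,3,3 for degrees 0…4.
[z⁴] = 1·3 + 3·3 − 2·3 − 2·2 + 1·1 = 3.

3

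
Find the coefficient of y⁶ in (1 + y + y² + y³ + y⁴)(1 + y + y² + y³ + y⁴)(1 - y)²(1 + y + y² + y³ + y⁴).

-2

(1 + y + y² + y³ + y⁴) has coefficients 1,1,1,1,1 for degrees 0…4.
(1 + y + y² + y³ + y⁴) has coefficients 1,1,1,1,1,0,0 for degrees 0…6.
Multiplying by (1 - y)² gives running coefficients 1,-1,0,0,0,-1,1 for degrees 0…6.
Finally multiplying by (1 + y + y² + y³ + y⁴), the product of all factors after the first has coefficients 1,0,0,0,0,-2,0 for degrees 0…6.
[y⁶] = 1·0 + 1·(-2) + 1·0 + 1·0 + 1·0 = -2.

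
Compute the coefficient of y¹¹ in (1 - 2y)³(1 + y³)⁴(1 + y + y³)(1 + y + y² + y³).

(1 - 2y)³ has coefficients 1,-6,12,-8 for degrees 0…3.
(1 + y³)⁴ has coefficients 1,0,0,4,0,0,6,0,0,4,0,0 for degrees 0…11.
Multiplying by (1 + y + y³) gives running coefficients 1,1,0,5,4,0,10,6,0,10,4,0 for degrees 0…11.
Finally multiplying by (1 + y + y² + y³), the product of all factors after the first has coefficients 1,2,2,7,10,9,19,20,16,26,20,14 for degrees 0…11.
[y¹¹] = 1·14 − 6·20 + 12·26 − 8·16 = 78.

78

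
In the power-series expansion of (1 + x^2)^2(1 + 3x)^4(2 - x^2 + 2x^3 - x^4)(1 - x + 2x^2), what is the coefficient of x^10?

247

(1 + x^2)^2 has coefficients 1,0,2,0,1 for degrees 0…4.
(1 + 3x)^4 has coefficients 1,12,54,108,81,0,0,0,0,0,0 for degrees 0…10.
Multiplying by (2 - x^2 + 2x^3 - x^4) gives running coefficients 2,24,107,206,131,-12,81,54,-81,0,0 for degrees 0…10.
Finally multiplying by (1 - x + 2x^2), the product of all factors after the first has coefficients 2,22,87,147,139,269,355,-51,27,189,-162 for degrees 0…10.
[x^10] = 1·(-162) + 2·27 + 1·355 = 247.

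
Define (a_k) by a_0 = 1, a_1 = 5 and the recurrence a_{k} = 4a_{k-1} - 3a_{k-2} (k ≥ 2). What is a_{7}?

4373

The ordinary generating function has denominator 1 - 4z + 3z^2.
Iterating the recurrence: a_0,…,a_{7} = 1, 5, 17, 53, 161, 485, 1457, 4373.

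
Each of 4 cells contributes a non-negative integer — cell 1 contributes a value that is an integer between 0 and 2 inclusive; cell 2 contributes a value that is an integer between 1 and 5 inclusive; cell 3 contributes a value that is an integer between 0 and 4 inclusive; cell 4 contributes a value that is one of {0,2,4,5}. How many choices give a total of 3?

7

The generating function for the choices is (1 + q + q²)·(q + q² + q³ + q⁴ + q⁵)·(1 + q + q² + q³ + q⁴)·(1 + q² + q⁴ + q⁵); the count is [q³].
(1 + q + q²) has coefficients 1,1,1 for degrees 0…2.
(q + q² + q³ + q⁴ + q⁵) has coefficients 0,1,1,1 for degrees 0…3.
Multiplying by (1 + q + q² + q³ + q⁴) gives running coefficients 0,1,2,3 for degrees 0…3.
Finally multiplying by (1 + q² + q⁴ + q⁵), the product of all factors after the first has coefficients 0,1,2,4 for degrees 0…3.
[q³] = 1·4 + 1·2 + 1·1 = 7.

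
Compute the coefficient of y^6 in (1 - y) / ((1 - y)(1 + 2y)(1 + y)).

The denominator gives the recurrence a_n = −2a_(n−1) + a_(n−2) + 2a_(n−3) for n ≥ 3; the numerator fixes a_0 = 1, a_1 = -3, a_2 = 7.
Iterating: 1, -3, 7, -15, 31, -63, 127, so a_6 = 127.

127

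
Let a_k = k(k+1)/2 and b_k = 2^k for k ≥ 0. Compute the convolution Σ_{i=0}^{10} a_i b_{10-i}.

This is [x^10] in the product of the two ordinary generating functions.
Σ = 0·1024 + 1·512 + 3·256 + 6·128 + 10·64 + 15·32 + 21·16 + 28·8 + 36·4 + 45·2 + 55·1 = 4017.

4017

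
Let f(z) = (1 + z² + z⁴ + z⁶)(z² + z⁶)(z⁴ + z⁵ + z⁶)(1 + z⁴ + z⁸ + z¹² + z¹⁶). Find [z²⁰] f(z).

(1 + z² + z⁴ + z⁶) has coefficients 1,0,1,0,1,0,1 for degrees 0…6.
(z² + z⁶) has coefficients 0,0,1,0,0,0,1,0,0,0,0,0,0,0,0,0,0,0,0,0,0 for degrees 0…20.
Multiplying by (z⁴ + z⁵ + z⁶) gives running coefficients 0,0,0,0,0,0,1,1,1,0,1,1,1,0,0,0,0,0,0,0,0 for degrees 0…20.
Finally multiplying by (1 + z⁴ + z⁸ + z¹² + z¹⁶), the product of all factors after the first has coefficients 0,0,0,0,0,0,1,1,1,0,2,2,2,0,2,2,2,0,2,2,2 for degrees 0…20.
[z²⁰] = 1·2 + 1·2 + 1·2 + 1·2 = 8.

8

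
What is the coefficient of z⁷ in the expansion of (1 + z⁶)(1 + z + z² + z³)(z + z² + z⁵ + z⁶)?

(1 + z⁶) has coefficients 1,0,0,0,0,0,1 for degrees 0…6.
(1 + z + z² + z³) has coefficients 1,1,1,1,0,0,0,0 for degrees 0…7.
Finally multiplying by (z + z² + z⁵ + z⁶), the product of all factors after the first has coefficients 0,1,2,2,2,2,2,2 for degrees 0…7.
[z⁷] = 1·2 + 1·1 = 3.

3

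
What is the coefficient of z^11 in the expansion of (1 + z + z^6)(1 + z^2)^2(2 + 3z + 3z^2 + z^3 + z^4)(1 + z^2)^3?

(1 + z + z^6) has coefficients 1,1,0,0,0,0,1 for degrees 0…6.
(1 + z^2)^2 has coefficients 1,0,2,0,1,0,0,0,0,0,0,0 for degrees 0…11.
Multiplying by (2 + 3z + 3z^2 + z^3 + z^4) gives running coefficients 2,3,7,7,9,5,5,1,1,0,0,0 for degrees 0…11.
Finally multiplying by (1 + z^2)^3, the product of all factors after the first has coefficients 2,3,13,16,36,35,55,40,50,25,27,8 for degrees 0…11.
[z^11] = 1·8 + 1·27 + 1·35 = 70.

70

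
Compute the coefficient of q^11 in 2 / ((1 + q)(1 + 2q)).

-8190

The denominator gives the recurrence a_n = −3a_(n−1) − 2a_(n−2) for n ≥ 2; the numerator fixes a_0 = 2, a_1 = -6.
Iterating: 2, -6, 14, -30, 62, -126, 254, -510, 1022, -2046, 4094, -8190, so a_11 = -8190.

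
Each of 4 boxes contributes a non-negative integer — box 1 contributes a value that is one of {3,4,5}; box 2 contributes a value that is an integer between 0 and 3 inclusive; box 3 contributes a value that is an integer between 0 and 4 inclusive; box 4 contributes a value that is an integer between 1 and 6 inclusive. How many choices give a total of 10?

49

The generating function for the choices is (q³ + q⁴ + q⁵)·(1 + q + q² + q³)·(1 + q + q² + q³ + q⁴)·(q + q² + q³ + q⁴ + q⁵ + q⁶); the count is [q¹⁰].
(q³ + q⁴ + q⁵) has coefficients 0,0,0,1,1,1 for degrees 0…5.
(1 + q + q² + q³) has coefficients 1,1,1,1,0,0,0,0,0,0,0 for degrees 0…10.
Multiplying by (1 + q + q² + q³ + q⁴) gives running coefficients 1,2,3,4,4,3,2,1,0,0,0 for degrees 0…10.
Finally multiplying by (q + q² + q³ + q⁴ + q⁵ + q⁶), the product of all factors after the first has coefficients 0,1,3,6,10,14,17,18,17,14,10 for degrees 0…10.
[q¹⁰] = 1·18 + 1·17 + 1·14 = 49.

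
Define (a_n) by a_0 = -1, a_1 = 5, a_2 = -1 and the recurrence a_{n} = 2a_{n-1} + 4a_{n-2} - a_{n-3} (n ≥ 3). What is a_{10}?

The ordinary generating function has denominator 1 - 2q - 4q^2 + q^3.
Iterating the recurrence: a_0,…,a_{10} = -1, 5, -1, 19, 29, 135, 367, 1245, 3823, 12259, 38565.

38565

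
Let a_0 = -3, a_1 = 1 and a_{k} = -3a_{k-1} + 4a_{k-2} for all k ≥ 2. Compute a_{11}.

3355441

The ordinary generating function has denominator 1 + 3t - 4t^2.
Iterating the recurrence: a_0,…,a_{11} = -3, 1, -15, 49, -207, 817, -3279, 13105, -52431, 209713, -838863, 3355441.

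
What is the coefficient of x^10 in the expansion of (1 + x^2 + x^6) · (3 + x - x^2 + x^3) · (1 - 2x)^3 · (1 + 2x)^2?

(1 + x^2 + x^6) has coefficients 1,0,1,0,0,0,1 for degrees 0…6.
(3 + x - x^2 + x^3) has coefficients 3,1,-1,1,0,0,0,0,0,0,0 for degrees 0…10.
Multiplying by (1 - 2x)^3 gives running coefficients 3,-17,29,-5,-26,20,-8,0,0,0,0 for degrees 0…10.
Finally multiplying by (1 + 2x)^2, the product of all factors after the first has coefficients 3,-5,-27,43,70,-104,-32,48,-32,0,0 for degrees 0…10.
[x^10] = 1·0 + 1·(-32) + 1·70 = 38.

38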